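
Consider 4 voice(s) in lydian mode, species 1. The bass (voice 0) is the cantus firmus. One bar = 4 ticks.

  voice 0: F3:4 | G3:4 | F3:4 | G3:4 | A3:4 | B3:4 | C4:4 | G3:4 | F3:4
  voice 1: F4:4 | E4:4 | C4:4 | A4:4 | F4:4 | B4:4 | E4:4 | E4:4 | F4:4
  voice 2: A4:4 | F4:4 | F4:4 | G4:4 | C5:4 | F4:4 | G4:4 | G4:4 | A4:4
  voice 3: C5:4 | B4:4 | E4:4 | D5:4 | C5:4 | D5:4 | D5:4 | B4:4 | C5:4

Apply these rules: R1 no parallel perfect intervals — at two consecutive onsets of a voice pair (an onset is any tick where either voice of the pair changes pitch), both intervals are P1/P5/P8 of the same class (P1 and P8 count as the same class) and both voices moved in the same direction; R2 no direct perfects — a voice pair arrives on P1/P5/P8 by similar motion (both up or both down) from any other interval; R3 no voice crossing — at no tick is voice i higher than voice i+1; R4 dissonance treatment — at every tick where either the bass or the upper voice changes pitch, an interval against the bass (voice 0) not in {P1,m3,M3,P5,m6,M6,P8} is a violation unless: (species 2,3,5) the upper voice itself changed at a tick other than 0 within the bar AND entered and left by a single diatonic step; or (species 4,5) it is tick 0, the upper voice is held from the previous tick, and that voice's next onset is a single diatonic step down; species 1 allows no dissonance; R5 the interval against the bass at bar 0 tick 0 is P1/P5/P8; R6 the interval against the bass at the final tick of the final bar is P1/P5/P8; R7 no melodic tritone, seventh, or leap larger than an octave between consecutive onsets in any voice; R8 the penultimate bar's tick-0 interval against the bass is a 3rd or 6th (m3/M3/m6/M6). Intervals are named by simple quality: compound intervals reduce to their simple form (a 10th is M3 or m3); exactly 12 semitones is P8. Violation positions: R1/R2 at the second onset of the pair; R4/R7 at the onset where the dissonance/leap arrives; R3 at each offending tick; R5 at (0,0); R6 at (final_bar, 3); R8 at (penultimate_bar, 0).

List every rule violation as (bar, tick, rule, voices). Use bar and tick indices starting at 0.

bar 0: v0=F3 v1=F4 v2=A4 v3=C5 downbeat P5
bar 1: v0=G3 v1=E4 v2=F4 v3=B4 downbeat M3
bar 2: v0=F3 v1=C4 v2=F4 v3=E4 downbeat M7
bar 3: v0=G3 v1=A4 v2=G4 v3=D5 downbeat P5
bar 4: v0=A3 v1=F4 v2=C5 v3=C5 downbeat m3
bar 5: v0=B3 v1=B4 v2=F4 v3=D5 downbeat m3
bar 6: v0=C4 v1=E4 v2=G4 v3=D5 downbeat M2
bar 7: v0=G3 v1=E4 v2=G4 v3=B4 downbeat M3
bar 8: v0=F3 v1=F4 v2=A4 v3=C5 downbeat P5
  -> R5 @ bar 0 tick 0 v(0, 2): opens on M3
  -> R1 @ bar 1 tick 0 v(1, 3): F4/C5 P5 -> E4/B4 P5 similar
  -> R4 @ bar 1 tick 0 v(0, 2): G3/F4 m7 untreated
  -> R2 @ bar 2 tick 0 v(0, 1): G3/E4 M6 -> F3/C4 P5 similar
  -> R3 @ bar 2 tick 0 v(2, 3): F4 above E4
  -> R4 @ bar 2 tick 0 v(0, 3): F3/E4 M7 untreated
  -> R3 @ bar 2 tick 1 v(2, 3): F4 above E4
  -> R3 @ bar 2 tick 2 v(2, 3): F4 above E4
  -> R3 @ bar 2 tick 3 v(2, 3): F4 above E4
  -> R1 @ bar 3 tick 0 v(0, 2): F3/F4 P8 -> G3/G4 P8 similar
  -> R2 @ bar 3 tick 0 v(0, 3): F3/E4 M7 -> G3/D5 P5 similar
  -> R2 @ bar 3 tick 0 v(2, 3): F4/E4 m2 -> G4/D5 P5 similar
  -> R3 @ bar 3 tick 0 v(1, 2): A4 above G4
  -> R4 @ bar 3 tick 0 v(0, 1): G3/A4 M2 untreated
  -> R7 @ bar 3 tick 0 v(3,): E4->D5 leap 10st
  -> R3 @ bar 3 tick 1 v(1, 2): A4 above G4
  -> R3 @ bar 3 tick 2 v(1, 2): A4 above G4
  -> R3 @ bar 3 tick 3 v(1, 2): A4 above G4
  -> R2 @ bar 4 tick 0 v(1, 3): A4/D5 P4 -> F4/C5 P5 similar
  -> R2 @ bar 5 tick 0 v(0, 1): A3/F4 m6 -> B3/B4 P8 similar
  -> R3 @ bar 5 tick 0 v(1, 2): B4 above F4
  -> R4 @ bar 5 tick 0 v(0, 2): B3/F4 TT untreated
  -> R7 @ bar 5 tick 0 v(1,): F4->B4 leap 6st
  -> R3 @ bar 5 tick 1 v(1, 2): B4 above F4
  -> R3 @ bar 5 tick 2 v(1, 2): B4 above F4
  -> R3 @ bar 5 tick 3 v(1, 2): B4 above F4
  -> R2 @ bar 6 tick 0 v(0, 2): B3/F4 TT -> C4/G4 P5 similar
  -> R4 @ bar 6 tick 0 v(0, 3): C4/D5 M2 untreated
  -> R8 @ bar 7 tick 0 v(0, 2): penult P8 not 3rd/6th
  -> R1 @ bar 8 tick 0 v(1, 3): E4/B4 P5 -> F4/C5 P5 similar
  -> R6 @ bar 8 tick 3 v(0, 2): closes on M3

(0, 0, R5, (0, 2))
(1, 0, R1, (1, 3))
(1, 0, R4, (0, 2))
(2, 0, R2, (0, 1))
(2, 0, R3, (2, 3))
(2, 0, R4, (0, 3))
(2, 1, R3, (2, 3))
(2, 2, R3, (2, 3))
(2, 3, R3, (2, 3))
(3, 0, R1, (0, 2))
(3, 0, R2, (0, 3))
(3, 0, R2, (2, 3))
(3, 0, R3, (1, 2))
(3, 0, R4, (0, 1))
(3, 0, R7, (3,))
(3, 1, R3, (1, 2))
(3, 2, R3, (1, 2))
(3, 3, R3, (1, 2))
(4, 0, R2, (1, 3))
(5, 0, R2, (0, 1))
(5, 0, R3, (1, 2))
(5, 0, R4, (0, 2))
(5, 0, R7, (1,))
(5, 1, R3, (1, 2))
(5, 2, R3, (1, 2))
(5, 3, R3, (1, 2))
(6, 0, R2, (0, 2))
(6, 0, R4, (0, 3))
(7, 0, R8, (0, 2))
(8, 0, R1, (1, 3))
(8, 3, R6, (0, 2))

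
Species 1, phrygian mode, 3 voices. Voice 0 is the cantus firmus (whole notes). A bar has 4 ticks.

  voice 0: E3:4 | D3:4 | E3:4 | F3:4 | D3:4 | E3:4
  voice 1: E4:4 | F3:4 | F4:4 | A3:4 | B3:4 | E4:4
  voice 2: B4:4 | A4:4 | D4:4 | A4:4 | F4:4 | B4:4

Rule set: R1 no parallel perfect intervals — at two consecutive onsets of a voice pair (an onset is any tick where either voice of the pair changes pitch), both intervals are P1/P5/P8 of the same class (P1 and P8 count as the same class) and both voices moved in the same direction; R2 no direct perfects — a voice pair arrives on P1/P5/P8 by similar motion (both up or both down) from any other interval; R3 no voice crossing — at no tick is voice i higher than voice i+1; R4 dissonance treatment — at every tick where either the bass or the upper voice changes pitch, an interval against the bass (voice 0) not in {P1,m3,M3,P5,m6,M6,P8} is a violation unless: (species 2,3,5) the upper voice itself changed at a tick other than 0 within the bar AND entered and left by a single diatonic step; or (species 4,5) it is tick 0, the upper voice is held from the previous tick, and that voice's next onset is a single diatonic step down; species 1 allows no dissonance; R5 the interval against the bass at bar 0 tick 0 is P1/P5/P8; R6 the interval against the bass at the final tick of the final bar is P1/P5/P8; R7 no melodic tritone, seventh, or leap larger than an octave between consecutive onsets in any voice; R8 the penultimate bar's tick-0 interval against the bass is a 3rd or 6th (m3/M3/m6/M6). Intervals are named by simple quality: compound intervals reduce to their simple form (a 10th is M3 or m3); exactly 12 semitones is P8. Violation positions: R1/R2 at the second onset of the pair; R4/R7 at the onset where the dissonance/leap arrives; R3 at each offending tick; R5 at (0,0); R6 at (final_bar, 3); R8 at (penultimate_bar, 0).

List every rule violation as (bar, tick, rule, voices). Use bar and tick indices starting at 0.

bar 0: v0=E3 v1=E4 v2=B4 downbeat P5
bar 1: v0=D3 v1=F3 v2=A4 downbeat P5
bar 2: v0=E3 v1=F4 v2=D4 downbeat m7
bar 3: v0=F3 v1=A3 v2=A4 downbeat M3
bar 4: v0=D3 v1=B3 v2=F4 downbeat m3
bar 5: v0=E3 v1=E4 v2=B4 downbeat P5
  -> R1 @ bar 1 tick 0 v(0, 2): E3/B4 P5 -> D3/A4 P5 similar
  -> R7 @ bar 1 tick 0 v(1,): E4->F3 leap 11st
  -> R3 @ bar 2 tick 0 v(1, 2): F4 above D4
  -> R4 @ bar 2 tick 0 v(0, 1): E3/F4 m2 untreated
  -> R4 @ bar 2 tick 0 v(0, 2): E3/D4 m7 untreated
  -> R3 @ bar 2 tick 1 v(1, 2): F4 above D4
  -> R3 @ bar 2 tick 2 v(1, 2): F4 above D4
  -> R3 @ bar 2 tick 3 v(1, 2): F4 above D4
  -> R2 @ bar 5 tick 0 v(0, 1): D3/B3 M6 -> E3/E4 P8 similar
  -> R2 @ bar 5 tick 0 v(0, 2): D3/F4 m3 -> E3/B4 P5 similar
  -> R2 @ bar 5 tick 0 v(1, 2): B3/F4 TT -> E4/B4 P5 similar
  -> R7 @ bar 5 tick 0 v(2,): F4->B4 leap 6st

(1, 0, R1, (0, 2))
(1, 0, R7, (1,))
(2, 0, R3, (1, 2))
(2, 0, R4, (0, 1))
(2, 0, R4, (0, 2))
(2, 1, R3, (1, 2))
(2, 2, R3, (1, 2))
(2, 3, R3, (1, 2))
(5, 0, R2, (0, 1))
(5, 0, R2, (0, 2))
(5, 0, R2, (1, 2))
(5, 0, R7, (2,))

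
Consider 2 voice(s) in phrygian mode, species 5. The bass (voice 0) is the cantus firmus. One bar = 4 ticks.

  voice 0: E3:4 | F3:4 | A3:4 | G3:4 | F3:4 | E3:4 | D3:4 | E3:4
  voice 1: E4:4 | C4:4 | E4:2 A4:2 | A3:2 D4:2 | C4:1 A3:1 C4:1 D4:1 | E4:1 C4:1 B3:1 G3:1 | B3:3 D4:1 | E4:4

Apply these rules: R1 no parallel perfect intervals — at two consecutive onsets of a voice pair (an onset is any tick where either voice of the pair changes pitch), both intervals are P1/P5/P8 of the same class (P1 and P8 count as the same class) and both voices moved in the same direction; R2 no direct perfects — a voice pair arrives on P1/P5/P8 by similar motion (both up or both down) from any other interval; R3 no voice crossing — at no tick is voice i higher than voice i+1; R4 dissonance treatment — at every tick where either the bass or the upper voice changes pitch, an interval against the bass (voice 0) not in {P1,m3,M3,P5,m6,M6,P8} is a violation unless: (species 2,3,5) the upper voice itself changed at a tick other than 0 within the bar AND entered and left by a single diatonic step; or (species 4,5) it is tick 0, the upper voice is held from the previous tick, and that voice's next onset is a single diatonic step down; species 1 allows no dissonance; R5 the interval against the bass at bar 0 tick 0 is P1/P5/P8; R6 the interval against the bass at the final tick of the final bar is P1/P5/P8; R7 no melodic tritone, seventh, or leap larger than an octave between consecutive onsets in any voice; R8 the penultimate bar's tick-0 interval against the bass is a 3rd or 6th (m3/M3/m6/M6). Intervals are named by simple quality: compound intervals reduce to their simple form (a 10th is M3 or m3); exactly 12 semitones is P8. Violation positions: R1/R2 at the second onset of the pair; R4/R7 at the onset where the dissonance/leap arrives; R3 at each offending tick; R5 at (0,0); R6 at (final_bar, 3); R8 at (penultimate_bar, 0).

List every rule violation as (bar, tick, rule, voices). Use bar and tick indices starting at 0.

(2, 0, R1, (0, 1))
(3, 0, R4, (0, 1))
(4, 0, R1, (0, 1))
(7, 0, R1, (0, 1))

bar 0: v0=E3 v1=E4 downbeat P8
bar 1: v0=F3 v1=C4 downbeat P5
bar 2: v0=A3 v1=E4 downbeat P5
bar 3: v0=G3 v1=A3 downbeat M2
bar 4: v0=F3 v1=C4 downbeat P5
bar 5: v0=E3 v1=E4 downbeat P8
bar 6: v0=D3 v1=B3 downbeat M6
bar 7: v0=E3 v1=E4 downbeat P8
  -> R1 @ bar 2 tick 0 v(0, 1): F3/C4 P5 -> A3/E4 P5 similar
  -> R4 @ bar 3 tick 0 v(0, 1): G3/A3 M2 untreated
  -> R1 @ bar 4 tick 0 v(0, 1): G3/D4 P5 -> F3/C4 P5 similar
  -> R1 @ bar 7 tick 0 v(0, 1): D3/D4 P8 -> E3/E4 P8 similar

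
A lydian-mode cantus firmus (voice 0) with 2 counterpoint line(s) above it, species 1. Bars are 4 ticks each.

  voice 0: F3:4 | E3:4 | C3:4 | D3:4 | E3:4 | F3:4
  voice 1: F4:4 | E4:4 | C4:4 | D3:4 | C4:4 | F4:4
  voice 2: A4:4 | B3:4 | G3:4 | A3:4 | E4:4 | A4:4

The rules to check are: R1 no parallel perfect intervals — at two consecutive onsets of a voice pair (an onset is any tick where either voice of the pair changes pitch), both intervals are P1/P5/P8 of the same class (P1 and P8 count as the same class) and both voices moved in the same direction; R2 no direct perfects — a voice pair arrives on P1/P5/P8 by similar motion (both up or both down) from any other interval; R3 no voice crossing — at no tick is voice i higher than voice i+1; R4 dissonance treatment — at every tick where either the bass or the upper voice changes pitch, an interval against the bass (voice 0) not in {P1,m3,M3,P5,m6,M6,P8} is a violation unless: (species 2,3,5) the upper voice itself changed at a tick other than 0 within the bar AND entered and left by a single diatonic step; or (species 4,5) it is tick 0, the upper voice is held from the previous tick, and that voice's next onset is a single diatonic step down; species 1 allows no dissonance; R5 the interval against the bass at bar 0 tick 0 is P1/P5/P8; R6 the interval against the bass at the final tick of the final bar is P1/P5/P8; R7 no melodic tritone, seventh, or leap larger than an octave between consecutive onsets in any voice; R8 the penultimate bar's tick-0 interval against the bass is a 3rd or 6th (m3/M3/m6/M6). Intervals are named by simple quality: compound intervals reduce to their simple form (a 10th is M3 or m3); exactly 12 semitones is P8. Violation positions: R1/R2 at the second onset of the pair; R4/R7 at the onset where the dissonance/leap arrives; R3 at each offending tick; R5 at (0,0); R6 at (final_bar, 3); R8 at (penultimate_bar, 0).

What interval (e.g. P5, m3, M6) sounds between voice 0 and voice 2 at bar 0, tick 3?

voice 0=F3 voice 2=A4 -> M3

M3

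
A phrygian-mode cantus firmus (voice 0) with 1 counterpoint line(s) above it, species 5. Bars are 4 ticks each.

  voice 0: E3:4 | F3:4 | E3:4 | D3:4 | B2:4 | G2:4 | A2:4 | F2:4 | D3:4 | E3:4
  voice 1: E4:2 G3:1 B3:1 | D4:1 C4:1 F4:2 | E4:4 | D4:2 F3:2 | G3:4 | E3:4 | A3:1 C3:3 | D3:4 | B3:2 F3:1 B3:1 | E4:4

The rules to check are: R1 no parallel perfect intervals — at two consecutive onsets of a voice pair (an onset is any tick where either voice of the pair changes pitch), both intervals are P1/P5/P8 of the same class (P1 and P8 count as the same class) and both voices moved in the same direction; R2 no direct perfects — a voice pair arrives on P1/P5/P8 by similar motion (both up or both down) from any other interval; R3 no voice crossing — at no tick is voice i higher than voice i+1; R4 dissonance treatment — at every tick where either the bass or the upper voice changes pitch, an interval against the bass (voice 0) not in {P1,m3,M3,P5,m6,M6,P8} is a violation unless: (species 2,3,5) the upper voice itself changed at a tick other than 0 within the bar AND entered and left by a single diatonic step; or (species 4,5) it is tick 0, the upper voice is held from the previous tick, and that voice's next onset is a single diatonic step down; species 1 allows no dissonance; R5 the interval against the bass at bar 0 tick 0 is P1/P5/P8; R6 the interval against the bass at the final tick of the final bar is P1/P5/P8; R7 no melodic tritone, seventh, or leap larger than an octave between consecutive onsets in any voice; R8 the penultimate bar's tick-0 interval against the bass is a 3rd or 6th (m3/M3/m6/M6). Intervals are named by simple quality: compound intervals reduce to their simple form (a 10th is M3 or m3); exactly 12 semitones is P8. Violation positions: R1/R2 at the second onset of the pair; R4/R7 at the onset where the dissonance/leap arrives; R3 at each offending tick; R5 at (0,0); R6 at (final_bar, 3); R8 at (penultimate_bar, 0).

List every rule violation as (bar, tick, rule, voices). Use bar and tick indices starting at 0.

bar 0: v0=E3 v1=E4 downbeat P8
bar 1: v0=F3 v1=D4 downbeat M6
bar 2: v0=E3 v1=E4 downbeat P8
bar 3: v0=D3 v1=D4 downbeat P8
bar 4: v0=B2 v1=G3 downbeat m6
bar 5: v0=G2 v1=E3 downbeat M6
bar 6: v0=A2 v1=A3 downbeat P8
bar 7: v0=F2 v1=D3 downbeat M6
bar 8: v0=D3 v1=B3 downbeat M6
bar 9: v0=E3 v1=E4 downbeat P8
  -> R1 @ bar 2 tick 0 v(0, 1): F3/F4 P8 -> E3/E4 P8 similar
  -> R1 @ bar 3 tick 0 v(0, 1): E3/E4 P8 -> D3/D4 P8 similar
  -> R2 @ bar 6 tick 0 v(0, 1): G2/E3 M6 -> A2/A3 P8 similar
  -> R7 @ bar 8 tick 2 v(1,): B3->F3 leap 6st
  -> R7 @ bar 8 tick 3 v(1,): F3->B3 leap 6st
  -> R2 @ bar 9 tick 0 v(0, 1): D3/B3 M6 -> E3/E4 P8 similar

(2, 0, R1, (0, 1))
(3, 0, R1, (0, 1))
(6, 0, R2, (0, 1))
(8, 2, R7, (1,))
(8, 3, R7, (1,))
(9, 0, R2, (0, 1))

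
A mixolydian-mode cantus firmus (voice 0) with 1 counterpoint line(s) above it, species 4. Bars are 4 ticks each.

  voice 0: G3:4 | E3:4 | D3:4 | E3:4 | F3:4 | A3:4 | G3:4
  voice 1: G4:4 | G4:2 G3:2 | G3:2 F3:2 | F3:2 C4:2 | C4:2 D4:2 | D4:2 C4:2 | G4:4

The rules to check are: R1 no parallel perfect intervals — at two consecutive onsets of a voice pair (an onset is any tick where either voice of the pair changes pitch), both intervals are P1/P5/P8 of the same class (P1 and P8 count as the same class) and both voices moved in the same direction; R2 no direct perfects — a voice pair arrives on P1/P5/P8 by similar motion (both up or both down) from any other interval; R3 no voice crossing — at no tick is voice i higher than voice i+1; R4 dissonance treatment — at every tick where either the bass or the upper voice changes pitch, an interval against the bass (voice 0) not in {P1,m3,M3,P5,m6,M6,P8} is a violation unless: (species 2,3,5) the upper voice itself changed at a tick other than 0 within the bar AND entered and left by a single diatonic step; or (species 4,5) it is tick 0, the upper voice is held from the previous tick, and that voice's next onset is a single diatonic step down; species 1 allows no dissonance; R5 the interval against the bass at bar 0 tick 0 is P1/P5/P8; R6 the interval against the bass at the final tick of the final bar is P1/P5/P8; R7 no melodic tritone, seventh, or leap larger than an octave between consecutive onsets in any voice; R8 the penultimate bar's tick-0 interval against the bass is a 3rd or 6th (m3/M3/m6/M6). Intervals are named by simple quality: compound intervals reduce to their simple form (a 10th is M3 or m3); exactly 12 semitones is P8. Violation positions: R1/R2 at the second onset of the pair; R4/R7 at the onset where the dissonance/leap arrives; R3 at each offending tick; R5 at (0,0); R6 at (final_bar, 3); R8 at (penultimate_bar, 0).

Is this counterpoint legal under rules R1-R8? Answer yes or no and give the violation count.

No (2 violations)

bar 0: v0=G3 v1=G4 (P8)
bar 1: v0=E3 v1=G4 (m3)
bar 2: v0=D3 v1=G3 (P4)
bar 3: v0=E3 v1=F3 (m2)
bar 4: v0=F3 v1=C4 (P5)
bar 5: v0=A3 v1=D4 (P4)
bar 6: v0=G3 v1=G4 (P8)
  R4 @ bar3.0: E3/F3 m2 untreated
  R8 @ bar5.0: penult P4 not 3rd/6th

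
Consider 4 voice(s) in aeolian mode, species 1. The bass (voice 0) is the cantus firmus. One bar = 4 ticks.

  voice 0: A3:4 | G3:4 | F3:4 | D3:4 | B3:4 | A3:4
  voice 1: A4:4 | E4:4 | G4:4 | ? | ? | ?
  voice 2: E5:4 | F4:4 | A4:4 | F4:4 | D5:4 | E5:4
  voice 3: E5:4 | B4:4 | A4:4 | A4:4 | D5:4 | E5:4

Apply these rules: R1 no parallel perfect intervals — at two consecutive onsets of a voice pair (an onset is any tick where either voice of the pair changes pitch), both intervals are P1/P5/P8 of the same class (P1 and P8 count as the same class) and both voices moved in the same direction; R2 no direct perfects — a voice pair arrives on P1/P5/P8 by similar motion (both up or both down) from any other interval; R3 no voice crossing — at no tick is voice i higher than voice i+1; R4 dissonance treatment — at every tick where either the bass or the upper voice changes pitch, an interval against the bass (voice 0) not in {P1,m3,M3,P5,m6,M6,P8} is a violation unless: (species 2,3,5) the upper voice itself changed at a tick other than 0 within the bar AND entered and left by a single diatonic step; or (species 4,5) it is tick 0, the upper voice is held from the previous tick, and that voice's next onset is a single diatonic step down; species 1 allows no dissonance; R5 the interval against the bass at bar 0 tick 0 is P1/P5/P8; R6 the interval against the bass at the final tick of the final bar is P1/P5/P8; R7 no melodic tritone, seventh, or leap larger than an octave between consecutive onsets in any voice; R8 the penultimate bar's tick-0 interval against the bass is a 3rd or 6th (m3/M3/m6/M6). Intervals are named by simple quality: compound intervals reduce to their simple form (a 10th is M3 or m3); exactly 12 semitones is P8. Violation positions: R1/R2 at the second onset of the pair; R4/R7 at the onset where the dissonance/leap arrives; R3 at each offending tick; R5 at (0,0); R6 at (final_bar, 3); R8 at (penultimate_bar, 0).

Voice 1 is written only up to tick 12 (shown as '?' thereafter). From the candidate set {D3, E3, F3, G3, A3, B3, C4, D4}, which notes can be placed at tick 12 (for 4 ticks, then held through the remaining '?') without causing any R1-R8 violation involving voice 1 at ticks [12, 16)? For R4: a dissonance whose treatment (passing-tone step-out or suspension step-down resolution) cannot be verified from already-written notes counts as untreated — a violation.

D3: violates R2,R7
E3: violates R4,R7
F3: violates R2,R7
G3: violates R4
A3: violates R2,R7
B3: legal
C4: violates R4
D4: violates R2

{B3}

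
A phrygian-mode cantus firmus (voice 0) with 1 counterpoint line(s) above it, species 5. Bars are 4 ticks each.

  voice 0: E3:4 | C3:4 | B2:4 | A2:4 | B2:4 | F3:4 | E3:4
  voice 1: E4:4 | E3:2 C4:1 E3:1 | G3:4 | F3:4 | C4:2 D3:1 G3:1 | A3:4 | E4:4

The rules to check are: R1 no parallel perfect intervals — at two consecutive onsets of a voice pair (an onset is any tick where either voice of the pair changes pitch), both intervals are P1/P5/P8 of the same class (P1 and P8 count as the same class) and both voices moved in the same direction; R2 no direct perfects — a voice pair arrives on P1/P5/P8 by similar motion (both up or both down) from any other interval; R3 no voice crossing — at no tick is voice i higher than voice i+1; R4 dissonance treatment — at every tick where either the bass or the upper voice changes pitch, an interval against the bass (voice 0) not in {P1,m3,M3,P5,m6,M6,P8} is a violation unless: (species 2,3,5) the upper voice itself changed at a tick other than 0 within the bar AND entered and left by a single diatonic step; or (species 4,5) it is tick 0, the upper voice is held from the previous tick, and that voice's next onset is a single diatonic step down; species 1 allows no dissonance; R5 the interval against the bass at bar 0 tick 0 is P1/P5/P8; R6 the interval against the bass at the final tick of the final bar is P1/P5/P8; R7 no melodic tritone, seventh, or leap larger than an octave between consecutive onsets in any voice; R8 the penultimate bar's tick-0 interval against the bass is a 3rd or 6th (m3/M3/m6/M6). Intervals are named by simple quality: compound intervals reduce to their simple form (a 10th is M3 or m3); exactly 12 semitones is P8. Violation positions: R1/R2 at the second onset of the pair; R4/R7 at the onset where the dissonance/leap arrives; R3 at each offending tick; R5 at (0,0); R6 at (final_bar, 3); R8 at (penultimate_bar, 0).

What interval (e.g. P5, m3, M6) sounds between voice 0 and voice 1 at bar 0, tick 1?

voice 0=E3 voice 1=E4 -> P8

P8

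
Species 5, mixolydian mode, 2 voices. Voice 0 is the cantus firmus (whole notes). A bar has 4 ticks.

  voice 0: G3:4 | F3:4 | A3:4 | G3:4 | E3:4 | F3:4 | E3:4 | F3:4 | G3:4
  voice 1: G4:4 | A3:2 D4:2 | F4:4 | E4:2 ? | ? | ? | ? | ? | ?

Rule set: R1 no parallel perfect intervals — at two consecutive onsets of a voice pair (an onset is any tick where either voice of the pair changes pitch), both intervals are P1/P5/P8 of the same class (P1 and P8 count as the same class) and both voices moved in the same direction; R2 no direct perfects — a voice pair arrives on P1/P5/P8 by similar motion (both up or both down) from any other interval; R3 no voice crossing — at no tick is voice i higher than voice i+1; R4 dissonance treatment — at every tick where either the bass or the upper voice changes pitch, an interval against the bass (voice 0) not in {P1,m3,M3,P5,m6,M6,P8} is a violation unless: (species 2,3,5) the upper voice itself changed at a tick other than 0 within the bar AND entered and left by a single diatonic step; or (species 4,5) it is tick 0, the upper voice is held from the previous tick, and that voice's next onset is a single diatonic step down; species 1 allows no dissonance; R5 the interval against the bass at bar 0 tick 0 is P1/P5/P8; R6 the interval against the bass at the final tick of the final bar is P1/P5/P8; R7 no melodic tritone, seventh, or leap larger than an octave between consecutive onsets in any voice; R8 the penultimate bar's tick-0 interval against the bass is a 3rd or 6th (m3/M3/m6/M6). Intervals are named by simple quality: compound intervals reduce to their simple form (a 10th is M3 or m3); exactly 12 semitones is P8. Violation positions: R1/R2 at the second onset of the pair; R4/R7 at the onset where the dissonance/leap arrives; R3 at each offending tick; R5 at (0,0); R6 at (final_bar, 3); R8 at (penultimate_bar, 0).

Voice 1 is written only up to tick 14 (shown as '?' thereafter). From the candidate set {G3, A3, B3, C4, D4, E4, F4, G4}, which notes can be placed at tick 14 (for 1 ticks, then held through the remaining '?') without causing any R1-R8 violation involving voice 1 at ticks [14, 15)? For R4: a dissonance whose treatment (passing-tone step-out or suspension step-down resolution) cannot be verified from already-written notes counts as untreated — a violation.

{B3, D4, E4, G3, G4}

G3: legal
A3: violates R4
B3: legal
C4: violates R4
D4: legal
E4: legal
F4: violates R4
G4: legal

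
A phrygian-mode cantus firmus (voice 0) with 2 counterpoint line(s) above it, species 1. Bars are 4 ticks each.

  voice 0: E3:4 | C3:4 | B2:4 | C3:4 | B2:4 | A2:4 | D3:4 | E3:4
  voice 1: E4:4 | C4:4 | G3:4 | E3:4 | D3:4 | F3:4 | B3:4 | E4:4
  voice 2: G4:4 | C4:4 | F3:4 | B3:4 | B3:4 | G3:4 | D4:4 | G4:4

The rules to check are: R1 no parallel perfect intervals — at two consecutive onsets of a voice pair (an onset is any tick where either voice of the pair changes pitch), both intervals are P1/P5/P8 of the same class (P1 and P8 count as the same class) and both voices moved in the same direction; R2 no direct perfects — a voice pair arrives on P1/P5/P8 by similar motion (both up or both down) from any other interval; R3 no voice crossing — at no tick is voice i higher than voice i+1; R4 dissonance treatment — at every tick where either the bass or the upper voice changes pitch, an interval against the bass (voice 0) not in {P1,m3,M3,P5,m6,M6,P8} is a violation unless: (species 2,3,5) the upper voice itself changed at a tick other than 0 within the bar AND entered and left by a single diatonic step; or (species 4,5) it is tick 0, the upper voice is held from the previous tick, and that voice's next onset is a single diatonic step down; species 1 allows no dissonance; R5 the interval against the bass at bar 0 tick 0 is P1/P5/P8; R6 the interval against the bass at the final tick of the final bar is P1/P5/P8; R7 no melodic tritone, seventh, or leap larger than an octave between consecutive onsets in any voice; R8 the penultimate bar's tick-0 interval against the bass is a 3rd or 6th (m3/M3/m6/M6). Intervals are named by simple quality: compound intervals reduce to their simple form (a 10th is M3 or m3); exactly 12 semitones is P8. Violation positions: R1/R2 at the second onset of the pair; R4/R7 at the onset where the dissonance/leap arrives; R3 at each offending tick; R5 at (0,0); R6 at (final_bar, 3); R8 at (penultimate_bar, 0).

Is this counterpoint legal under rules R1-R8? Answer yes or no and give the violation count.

No (17 violations)

bar 0: v0=E3 v1=E4 v2=G4 (m3)
bar 1: v0=C3 v1=C4 v2=C4 (P8)
bar 2: v0=B2 v1=G3 v2=F3 (TT)
bar 3: v0=C3 v1=E3 v2=B3 (M7)
bar 4: v0=B2 v1=D3 v2=B3 (P8)
bar 5: v0=A2 v1=F3 v2=G3 (m7)
bar 6: v0=D3 v1=B3 v2=D4 (P8)
bar 7: v0=E3 v1=E4 v2=G4 (m3)
  R5 @ bar0.0: opens on m3
  R1 @ bar1.0: E3/E4 P8 -> C3/C4 P8 similar
  R2 @ bar1.0: E3/G4 m3 -> C3/C4 P8 similar
  R2 @ bar1.0: E4/G4 m3 -> C4/C4 P1 similar
  R3 @ bar2.0: G3 above F3
  R4 @ bar2.0: B2/F3 TT untreated
  R3 @ bar2.1: G3 above F3
  R3 @ bar2.2: G3 above F3
  R3 @ bar2.3: G3 above F3
  R4 @ bar3.0: C3/B3 M7 untreated
  R7 @ bar3.0: F3->B3 leap 6st
  R4 @ bar5.0: A2/G3 m7 untreated
  R2 @ bar6.0: A2/G3 m7 -> D3/D4 P8 similar
  R7 @ bar6.0: F3->B3 leap 6st
  R8 @ bar6.0: penult P8 not 3rd/6th
  R2 @ bar7.0: D3/B3 M6 -> E3/E4 P8 similar
  R6 @ bar7.3: closes on m3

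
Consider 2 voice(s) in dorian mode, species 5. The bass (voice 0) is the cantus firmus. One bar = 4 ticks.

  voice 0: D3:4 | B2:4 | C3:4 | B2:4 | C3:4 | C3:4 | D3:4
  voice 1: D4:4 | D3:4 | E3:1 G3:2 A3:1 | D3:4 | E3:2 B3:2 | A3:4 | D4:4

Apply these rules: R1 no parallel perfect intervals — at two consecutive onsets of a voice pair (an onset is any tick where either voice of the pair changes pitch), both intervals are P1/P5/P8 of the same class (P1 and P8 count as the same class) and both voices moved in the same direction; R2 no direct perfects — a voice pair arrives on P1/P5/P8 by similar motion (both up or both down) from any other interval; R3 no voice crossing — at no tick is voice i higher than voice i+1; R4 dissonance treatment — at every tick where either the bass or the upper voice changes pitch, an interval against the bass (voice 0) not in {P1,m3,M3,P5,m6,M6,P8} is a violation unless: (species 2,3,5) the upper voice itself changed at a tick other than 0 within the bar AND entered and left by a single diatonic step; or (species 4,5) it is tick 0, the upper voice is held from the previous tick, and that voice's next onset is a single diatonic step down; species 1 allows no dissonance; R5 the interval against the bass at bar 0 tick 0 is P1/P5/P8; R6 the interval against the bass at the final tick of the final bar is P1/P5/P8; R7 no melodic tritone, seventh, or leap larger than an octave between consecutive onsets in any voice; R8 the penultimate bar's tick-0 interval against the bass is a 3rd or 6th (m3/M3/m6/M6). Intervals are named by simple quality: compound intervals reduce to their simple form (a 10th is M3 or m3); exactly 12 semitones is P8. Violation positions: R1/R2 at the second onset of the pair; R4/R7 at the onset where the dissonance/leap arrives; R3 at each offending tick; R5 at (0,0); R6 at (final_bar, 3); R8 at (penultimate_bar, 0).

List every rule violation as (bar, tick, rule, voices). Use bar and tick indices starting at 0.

bar 0: v0=D3 v1=D4 downbeat P8
bar 1: v0=B2 v1=D3 downbeat m3
bar 2: v0=C3 v1=E3 downbeat M3
bar 3: v0=B2 v1=D3 downbeat m3
bar 4: v0=C3 v1=E3 downbeat M3
bar 5: v0=C3 v1=A3 downbeat M6
bar 6: v0=D3 v1=D4 downbeat P8
  -> R4 @ bar 4 tick 2 v(0, 1): C3/B3 M7 untreated
  -> R2 @ bar 6 tick 0 v(0, 1): C3/A3 M6 -> D3/D4 P8 similar

(4, 2, R4, (0, 1))
(6, 0, R2, (0, 1))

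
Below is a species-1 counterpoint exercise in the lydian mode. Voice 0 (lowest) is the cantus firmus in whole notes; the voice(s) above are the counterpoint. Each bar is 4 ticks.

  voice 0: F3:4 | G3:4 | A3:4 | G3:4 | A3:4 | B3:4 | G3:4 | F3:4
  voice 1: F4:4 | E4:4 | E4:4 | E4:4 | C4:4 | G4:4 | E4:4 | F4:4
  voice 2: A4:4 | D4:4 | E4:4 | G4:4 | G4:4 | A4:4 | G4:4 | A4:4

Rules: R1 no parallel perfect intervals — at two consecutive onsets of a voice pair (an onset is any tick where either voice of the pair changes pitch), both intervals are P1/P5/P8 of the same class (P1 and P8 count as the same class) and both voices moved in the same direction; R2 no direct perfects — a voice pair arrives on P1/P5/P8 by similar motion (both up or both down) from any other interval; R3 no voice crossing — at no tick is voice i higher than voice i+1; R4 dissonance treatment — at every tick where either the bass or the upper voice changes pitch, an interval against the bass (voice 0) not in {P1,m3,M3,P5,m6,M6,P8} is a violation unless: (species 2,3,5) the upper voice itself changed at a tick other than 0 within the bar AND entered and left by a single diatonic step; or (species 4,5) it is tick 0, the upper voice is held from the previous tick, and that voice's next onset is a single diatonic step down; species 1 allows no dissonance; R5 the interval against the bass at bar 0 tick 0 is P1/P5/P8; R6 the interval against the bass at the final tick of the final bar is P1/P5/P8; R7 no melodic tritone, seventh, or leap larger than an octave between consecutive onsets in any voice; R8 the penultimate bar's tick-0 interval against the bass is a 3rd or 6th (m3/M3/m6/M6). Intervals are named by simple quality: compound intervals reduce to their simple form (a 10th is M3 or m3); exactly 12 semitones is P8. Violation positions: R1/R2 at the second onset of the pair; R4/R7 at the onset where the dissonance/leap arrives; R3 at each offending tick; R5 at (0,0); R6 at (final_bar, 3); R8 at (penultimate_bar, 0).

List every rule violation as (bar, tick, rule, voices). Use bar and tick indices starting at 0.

(0, 0, R5, (0, 2))
(1, 0, R3, (1, 2))
(1, 1, R3, (1, 2))
(1, 2, R3, (1, 2))
(1, 3, R3, (1, 2))
(2, 0, R1, (0, 2))
(4, 0, R4, (0, 2))
(5, 0, R4, (0, 2))
(6, 0, R2, (0, 2))
(6, 0, R8, (0, 2))
(7, 3, R6, (0, 2))

bar 0: v0=F3 v1=F4 v2=A4 downbeat M3
bar 1: v0=G3 v1=E4 v2=D4 downbeat P5
bar 2: v0=A3 v1=E4 v2=E4 downbeat P5
bar 3: v0=G3 v1=E4 v2=G4 downbeat P8
bar 4: v0=A3 v1=C4 v2=G4 downbeat m7
bar 5: v0=B3 v1=G4 v2=A4 downbeat m7
bar 6: v0=G3 v1=E4 v2=G4 downbeat P8
bar 7: v0=F3 v1=F4 v2=A4 downbeat M3
  -> R5 @ bar 0 tick 0 v(0, 2): opens on M3
  -> R3 @ bar 1 tick 0 v(1, 2): E4 above D4
  -> R3 @ bar 1 tick 1 v(1, 2): E4 above D4
  -> R3 @ bar 1 tick 2 v(1, 2): E4 above D4
  -> R3 @ bar 1 tick 3 v(1, 2): E4 above D4
  -> R1 @ bar 2 tick 0 v(0, 2): G3/D4 P5 -> A3/E4 P5 similar
  -> R4 @ bar 4 tick 0 v(0, 2): A3/G4 m7 untreated
  -> R4 @ bar 5 tick 0 v(0, 2): B3/A4 m7 untreated
  -> R2 @ bar 6 tick 0 v(0, 2): B3/A4 m7 -> G3/G4 P8 similar
  -> R8 @ bar 6 tick 0 v(0, 2): penult P8 not 3rd/6th
  -> R6 @ bar 7 tick 3 v(0, 2): closes on M3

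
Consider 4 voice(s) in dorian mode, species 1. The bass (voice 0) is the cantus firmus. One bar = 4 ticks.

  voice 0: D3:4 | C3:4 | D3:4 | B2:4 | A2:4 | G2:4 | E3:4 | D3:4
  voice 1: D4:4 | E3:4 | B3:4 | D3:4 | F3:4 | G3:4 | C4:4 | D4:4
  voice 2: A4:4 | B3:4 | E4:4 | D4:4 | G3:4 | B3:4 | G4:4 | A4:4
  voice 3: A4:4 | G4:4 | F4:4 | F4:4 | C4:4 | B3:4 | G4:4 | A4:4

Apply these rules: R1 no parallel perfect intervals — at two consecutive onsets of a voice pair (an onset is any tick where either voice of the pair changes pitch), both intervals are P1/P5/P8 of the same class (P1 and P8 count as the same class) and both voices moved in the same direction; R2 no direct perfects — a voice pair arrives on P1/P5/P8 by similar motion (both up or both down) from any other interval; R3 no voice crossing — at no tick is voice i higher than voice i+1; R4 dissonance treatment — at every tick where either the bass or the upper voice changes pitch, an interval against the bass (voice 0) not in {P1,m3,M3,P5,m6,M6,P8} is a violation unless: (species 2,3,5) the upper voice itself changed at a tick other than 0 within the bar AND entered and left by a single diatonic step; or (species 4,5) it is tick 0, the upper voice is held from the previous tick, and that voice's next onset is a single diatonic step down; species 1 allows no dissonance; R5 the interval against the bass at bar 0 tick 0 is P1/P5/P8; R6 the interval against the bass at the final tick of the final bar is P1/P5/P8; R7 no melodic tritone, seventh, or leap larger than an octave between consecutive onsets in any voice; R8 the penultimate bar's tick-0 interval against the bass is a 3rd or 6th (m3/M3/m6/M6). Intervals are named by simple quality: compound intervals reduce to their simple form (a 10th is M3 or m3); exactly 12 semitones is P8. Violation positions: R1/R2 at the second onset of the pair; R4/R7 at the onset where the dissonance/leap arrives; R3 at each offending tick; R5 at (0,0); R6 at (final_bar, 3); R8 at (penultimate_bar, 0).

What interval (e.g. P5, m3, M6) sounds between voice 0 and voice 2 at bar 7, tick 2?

P5

voice 0=D3 voice 2=A4 -> P5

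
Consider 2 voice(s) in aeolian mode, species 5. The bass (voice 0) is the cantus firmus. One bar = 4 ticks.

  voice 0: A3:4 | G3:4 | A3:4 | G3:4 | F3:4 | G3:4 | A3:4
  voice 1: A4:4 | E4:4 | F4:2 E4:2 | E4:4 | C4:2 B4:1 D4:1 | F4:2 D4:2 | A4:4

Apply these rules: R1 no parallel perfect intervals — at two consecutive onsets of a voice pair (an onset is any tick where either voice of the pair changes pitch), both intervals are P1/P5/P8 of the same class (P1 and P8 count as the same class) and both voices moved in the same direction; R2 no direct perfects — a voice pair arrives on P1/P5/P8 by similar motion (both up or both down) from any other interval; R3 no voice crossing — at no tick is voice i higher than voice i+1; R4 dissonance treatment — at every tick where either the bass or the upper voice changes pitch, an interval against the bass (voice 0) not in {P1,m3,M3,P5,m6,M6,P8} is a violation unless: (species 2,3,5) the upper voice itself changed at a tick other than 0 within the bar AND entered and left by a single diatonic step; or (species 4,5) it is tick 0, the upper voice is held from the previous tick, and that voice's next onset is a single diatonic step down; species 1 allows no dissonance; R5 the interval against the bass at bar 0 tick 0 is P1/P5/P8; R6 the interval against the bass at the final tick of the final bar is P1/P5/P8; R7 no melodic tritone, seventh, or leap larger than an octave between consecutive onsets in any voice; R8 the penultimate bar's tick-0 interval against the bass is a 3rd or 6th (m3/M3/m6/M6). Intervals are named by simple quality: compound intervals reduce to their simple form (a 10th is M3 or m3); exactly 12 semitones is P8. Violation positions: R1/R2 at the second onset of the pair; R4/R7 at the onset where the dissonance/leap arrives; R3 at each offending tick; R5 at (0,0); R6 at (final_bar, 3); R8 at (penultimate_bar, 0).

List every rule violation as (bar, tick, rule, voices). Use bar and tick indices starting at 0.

(4, 0, R2, (0, 1))
(4, 2, R4, (0, 1))
(4, 2, R7, (1,))
(5, 0, R4, (0, 1))
(5, 0, R8, (0, 1))
(6, 0, R2, (0, 1))

bar 0: v0=A3 v1=A4 downbeat P8
bar 1: v0=G3 v1=E4 downbeat M6
bar 2: v0=A3 v1=F4 downbeat m6
bar 3: v0=G3 v1=E4 downbeat M6
bar 4: v0=F3 v1=C4 downbeat P5
bar 5: v0=G3 v1=F4 downbeat m7
bar 6: v0=A3 v1=A4 downbeat P8
  -> R2 @ bar 4 tick 0 v(0, 1): G3/E4 M6 -> F3/C4 P5 similar
  -> R4 @ bar 4 tick 2 v(0, 1): F3/B4 TT untreated
  -> R7 @ bar 4 tick 2 v(1,): C4->B4 leap 11st
  -> R4 @ bar 5 tick 0 v(0, 1): G3/F4 m7 untreated
  -> R8 @ bar 5 tick 0 v(0, 1): penult m7 not 3rd/6th
  -> R2 @ bar 6 tick 0 v(0, 1): G3/D4 P5 -> A3/A4 P8 similar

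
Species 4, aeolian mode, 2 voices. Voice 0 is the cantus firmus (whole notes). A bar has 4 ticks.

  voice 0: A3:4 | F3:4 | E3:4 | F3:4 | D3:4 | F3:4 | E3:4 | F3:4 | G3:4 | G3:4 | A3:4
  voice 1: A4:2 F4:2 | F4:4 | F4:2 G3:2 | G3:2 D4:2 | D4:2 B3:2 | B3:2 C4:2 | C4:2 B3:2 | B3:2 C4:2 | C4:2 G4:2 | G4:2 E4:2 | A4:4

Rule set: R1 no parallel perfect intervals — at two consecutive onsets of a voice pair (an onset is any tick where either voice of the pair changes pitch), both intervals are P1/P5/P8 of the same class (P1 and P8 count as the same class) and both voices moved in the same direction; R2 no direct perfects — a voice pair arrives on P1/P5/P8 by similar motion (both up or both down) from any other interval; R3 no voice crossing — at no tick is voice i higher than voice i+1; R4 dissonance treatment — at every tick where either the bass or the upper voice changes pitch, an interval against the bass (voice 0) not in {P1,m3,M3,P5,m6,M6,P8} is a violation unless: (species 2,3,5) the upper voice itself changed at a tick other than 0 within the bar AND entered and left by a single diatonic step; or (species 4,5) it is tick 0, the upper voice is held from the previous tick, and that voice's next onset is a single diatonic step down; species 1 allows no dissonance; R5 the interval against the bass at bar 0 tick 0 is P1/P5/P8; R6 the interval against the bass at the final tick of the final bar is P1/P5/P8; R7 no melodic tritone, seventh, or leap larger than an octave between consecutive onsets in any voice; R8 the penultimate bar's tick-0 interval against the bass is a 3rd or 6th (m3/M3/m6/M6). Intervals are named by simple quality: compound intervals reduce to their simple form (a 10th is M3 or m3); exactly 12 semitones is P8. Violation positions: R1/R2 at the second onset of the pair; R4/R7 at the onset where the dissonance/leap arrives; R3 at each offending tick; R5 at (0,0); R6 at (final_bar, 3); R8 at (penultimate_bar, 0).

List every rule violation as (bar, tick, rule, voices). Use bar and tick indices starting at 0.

(2, 0, R4, (0, 1))
(2, 2, R7, (1,))
(3, 0, R4, (0, 1))
(5, 0, R4, (0, 1))
(7, 0, R4, (0, 1))
(8, 0, R4, (0, 1))
(9, 0, R8, (0, 1))
(10, 0, R2, (0, 1))

bar 0: v0=A3 v1=A4 downbeat P8
bar 1: v0=F3 v1=F4 downbeat P8
bar 2: v0=E3 v1=F4 downbeat m2
bar 3: v0=F3 v1=G3 downbeat M2
bar 4: v0=D3 v1=D4 downbeat P8
bar 5: v0=F3 v1=B3 downbeat TT
bar 6: v0=E3 v1=C4 downbeat m6
bar 7: v0=F3 v1=B3 downbeat TT
bar 8: v0=G3 v1=C4 downbeat P4
bar 9: v0=G3 v1=G4 downbeat P8
bar 10: v0=A3 v1=A4 downbeat P8
  -> R4 @ bar 2 tick 0 v(0, 1): E3/F4 m2 untreated
  -> R7 @ bar 2 tick 2 v(1,): F4->G3 leap 10st
  -> R4 @ bar 3 tick 0 v(0, 1): F3/G3 M2 untreated
  -> R4 @ bar 5 tick 0 v(0, 1): F3/B3 TT untreated
  -> R4 @ bar 7 tick 0 v(0, 1): F3/B3 TT untreated
  -> R4 @ bar 8 tick 0 v(0, 1): G3/C4 P4 untreated
  -> R8 @ bar 9 tick 0 v(0, 1): penult P8 not 3rd/6th
  -> R2 @ bar 10 tick 0 v(0, 1): G3/E4 M6 -> A3/A4 P8 similar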